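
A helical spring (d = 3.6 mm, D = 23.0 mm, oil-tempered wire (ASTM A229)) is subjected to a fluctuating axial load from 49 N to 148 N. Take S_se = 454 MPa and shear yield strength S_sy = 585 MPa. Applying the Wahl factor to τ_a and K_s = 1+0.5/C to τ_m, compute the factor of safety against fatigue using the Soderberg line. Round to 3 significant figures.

2.52

C = D/d = 23.0/3.6 = 6.3889; K_W = (4C−1)/(4C−4)+0.615/C = 1.2354; K_s = 1+0.5/C = 1.0783
F_a = (F_max−F_min)/2 = 49.5 N; F_m = (F_max+F_min)/2 = 98.5 N
τ_a = K_W·8F_aD/(πd³) = 1.2354 × 62.139 = 76.769 MPa
τ_m = K_s·8F_mD/(πd³) = 1.0783 × 123.65 = 133.33 MPa
Soderberg: 1/n_f = τ_a/S_se + τ_m/S_sy = 76.769/454 + 133.33/585 = 0.16909 + 0.22791 = 0.39701
n_f = 1/0.39701 = 2.519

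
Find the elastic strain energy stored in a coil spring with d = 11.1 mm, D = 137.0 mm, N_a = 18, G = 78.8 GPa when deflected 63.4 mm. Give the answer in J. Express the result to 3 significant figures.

k = Gd⁴/(8D³N_a) = (78.8×10³)(11.1⁴)/(8·137.0³·18) = 3.2307 N/mm
U = ½kδ² = 0.5 × 3.2307 × 63.4² = 6493 N·mm = 6.493 J

6.49 J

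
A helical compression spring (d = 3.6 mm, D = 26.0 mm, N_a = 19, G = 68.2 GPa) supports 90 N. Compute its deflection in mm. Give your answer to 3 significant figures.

k = Gd⁴/(8D³N_a) = (68.2×10³)(3.6⁴)/(8·26.0³·19) = 4.2878 N/mm
δ = F/k = 90 / 4.2878 = 20.99 mm

21.0 mm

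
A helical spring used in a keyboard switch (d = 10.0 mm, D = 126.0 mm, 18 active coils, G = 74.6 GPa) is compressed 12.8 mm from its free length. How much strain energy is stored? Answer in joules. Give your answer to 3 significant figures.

0.212 J

k = Gd⁴/(8D³N_a) = (74.6×10³)(10.0⁴)/(8·126.0³·18) = 2.5898 N/mm
U = ½kδ² = 0.5 × 2.5898 × 12.8² = 212.16 N·mm = 0.21216 J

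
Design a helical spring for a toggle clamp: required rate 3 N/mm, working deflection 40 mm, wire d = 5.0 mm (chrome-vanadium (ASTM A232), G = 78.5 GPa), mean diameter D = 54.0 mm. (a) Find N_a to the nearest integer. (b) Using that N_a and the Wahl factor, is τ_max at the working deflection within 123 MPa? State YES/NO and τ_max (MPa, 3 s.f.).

N_a = Gd⁴/(8D³k) = (78.5×10³)(5.0⁴)/(8·54.0³·3) = 12.98 → N_a = 13
Actual rate k = Gd⁴/(8D³·13) = 2.996 N/mm
Working load F = kδ = 2.996·40 = 119.84 N
C = 54.0/5.0 = 10.8000; K_W = (4C−1)/(4C−4)+0.615/C = 1.1335
τ_max = K_W·8FD/(πd³) = 1.1335·131.83 = 149.43 MPa
τ_max > 123 MPa → exceeds allowable

(a) 13 coils; (b) NO, τ_max = 149 MPa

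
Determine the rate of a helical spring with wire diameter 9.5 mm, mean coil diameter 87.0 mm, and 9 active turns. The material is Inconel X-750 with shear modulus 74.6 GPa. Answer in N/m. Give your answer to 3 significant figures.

k = Gd⁴/(8D³N_a) = (74.6×10³ × 9.5⁴) / (8 × 87.0³ × 9)
  = 6.07622e+08 / 4.74122e+07 = 12.816 N/mm = 12816 N/m

12800 N/m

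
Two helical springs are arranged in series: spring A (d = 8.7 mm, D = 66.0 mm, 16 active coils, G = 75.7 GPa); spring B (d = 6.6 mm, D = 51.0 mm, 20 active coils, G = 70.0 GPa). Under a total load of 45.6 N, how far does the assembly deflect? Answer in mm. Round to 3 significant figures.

11.2 mm

k_A = Gd⁴/(8D³N_a) = (75.7×10³)(8.7⁴)/(8·66.0³·16) = 11.785 N/mm
k_B = Gd⁴/(8D³N_a) = (70.0×10³)(6.6⁴)/(8·51.0³·20) = 6.2581 N/mm
Series: 1/k_eq = 1/11.785 + 1/6.2581 = 0.24465; k_eq = 4.0875 N/mm
δ = F/k_eq = 45.6/4.0875 = 11.156 mm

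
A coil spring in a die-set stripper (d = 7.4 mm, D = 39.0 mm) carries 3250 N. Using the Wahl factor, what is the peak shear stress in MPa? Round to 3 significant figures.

Spring index C = D/d = 39.0/7.4 = 5.2703
K_W = (4C−1)/(4C−4) + 0.615/C = 20.081/17.081 + 0.1167 = 1.2923
τ₀ = 8FD/(πd³) = 8·3250·39.0/(π·7.4³) = 1.014e+06/1273 = 796.51 MPa
τ_max = K·τ₀ = 1.2923 × 796.51 = 1029.4 MPa

1030 MPa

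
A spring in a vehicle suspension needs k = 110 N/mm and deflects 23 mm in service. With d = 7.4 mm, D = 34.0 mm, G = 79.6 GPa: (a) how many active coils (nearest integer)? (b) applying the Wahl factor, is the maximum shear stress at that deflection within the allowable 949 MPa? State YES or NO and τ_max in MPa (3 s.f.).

(a) 7 coils; (b) YES, τ_max = 715 MPa

N_a = Gd⁴/(8D³k) = (79.6×10³)(7.4⁴)/(8·34.0³·110) = 6.901 → N_a = 7
Actual rate k = Gd⁴/(8D³·7) = 108.45 N/mm
Working load F = kδ = 108.45·23 = 2494.3 N
C = 34.0/7.4 = 4.5946; K_W = (4C−1)/(4C−4)+0.615/C = 1.3425
τ_max = K_W·8FD/(πd³) = 1.3425·532.93 = 715.45 MPa
τ_max ≤ 949 MPa → acceptable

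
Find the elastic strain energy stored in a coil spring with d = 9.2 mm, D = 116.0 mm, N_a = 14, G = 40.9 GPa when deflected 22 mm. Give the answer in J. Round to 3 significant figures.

0.406 J

k = Gd⁴/(8D³N_a) = (40.9×10³)(9.2⁴)/(8·116.0³·14) = 1.676 N/mm
U = ½kδ² = 0.5 × 1.676 × 22² = 405.6 N·mm = 0.4056 J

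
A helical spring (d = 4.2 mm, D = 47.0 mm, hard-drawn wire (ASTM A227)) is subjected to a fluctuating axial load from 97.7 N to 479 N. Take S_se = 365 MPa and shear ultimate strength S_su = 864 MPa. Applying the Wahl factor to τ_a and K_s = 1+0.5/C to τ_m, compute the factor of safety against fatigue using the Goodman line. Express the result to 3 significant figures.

0.660

C = D/d = 47.0/4.2 = 11.1905; K_W = (4C−1)/(4C−4)+0.615/C = 1.1286; K_s = 1+0.5/C = 1.0447
F_a = (F_max−F_min)/2 = 190.65 N; F_m = (F_max+F_min)/2 = 288.35 N
τ_a = K_W·8F_aD/(πd³) = 1.1286 × 307.98 = 347.58 MPa
τ_m = K_s·8F_mD/(πd³) = 1.0447 × 465.81 = 486.62 MPa
Goodman: 1/n_f = τ_a/S_se + τ_m/S_su = 347.58/365 + 486.62/864 = 0.95226 + 0.56322 = 1.5155
n_f = 1/1.5155 = 0.6599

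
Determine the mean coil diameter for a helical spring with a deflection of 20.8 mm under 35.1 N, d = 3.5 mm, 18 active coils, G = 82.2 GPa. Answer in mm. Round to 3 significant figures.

Required rate k = F/δ = 35.1/20.8 = 1.6875 N/mm
D = (Gd⁴/(8N_a·k))^(1/3) = (82.2×10³·3.5⁴/(8·18·1.6875))^(1/3)
  = (50761.9)^(1/3) = 37.0265 mm

37.0 mm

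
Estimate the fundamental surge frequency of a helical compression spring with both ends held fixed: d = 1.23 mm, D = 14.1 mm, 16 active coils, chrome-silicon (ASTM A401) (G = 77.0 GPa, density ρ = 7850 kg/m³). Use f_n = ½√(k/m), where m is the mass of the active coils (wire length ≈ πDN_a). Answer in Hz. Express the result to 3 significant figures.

k = Gd⁴/(8D³N_a) = (77.0×10³)(1.23⁴)/(8·14.1³·16) = 0.49118 N/mm = 491.18 N/m
Wire length L = πDN_a = π·14.1·16 = 708.74 mm
m = ρ·(πd²/4)·L = 7850 × 1.1882×10⁻⁶ m² × 0.70874 m = 0.0066109 kg
f_n = ½√(k/m) = 0.5·√(491.18/0.0066109) = 0.5·√(74299) = 136.29 Hz

136 Hz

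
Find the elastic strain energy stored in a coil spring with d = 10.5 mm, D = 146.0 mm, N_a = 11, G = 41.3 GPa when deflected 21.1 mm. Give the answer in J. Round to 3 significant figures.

0.408 J

k = Gd⁴/(8D³N_a) = (41.3×10³)(10.5⁴)/(8·146.0³·11) = 1.833 N/mm
U = ½kδ² = 0.5 × 1.833 × 21.1² = 408.04 N·mm = 0.40804 J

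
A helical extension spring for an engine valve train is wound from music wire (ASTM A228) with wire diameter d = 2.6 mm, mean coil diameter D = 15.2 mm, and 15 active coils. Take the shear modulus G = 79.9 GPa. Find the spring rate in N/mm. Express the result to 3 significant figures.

k = Gd⁴/(8D³N_a) = (79.9×10³ × 2.6⁴) / (8 × 15.2³ × 15)
  = 3.65124e+06 / 421417 = 8.6642 N/mm

8.66 N/mm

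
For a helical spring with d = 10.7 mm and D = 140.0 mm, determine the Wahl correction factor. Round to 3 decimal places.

C = D/d = 140.0/10.7 = 13.0841
K_W = (4C−1)/(4C−4) + 0.615/C = 51.336/48.336 + 0.0470 = 1.1091

1.109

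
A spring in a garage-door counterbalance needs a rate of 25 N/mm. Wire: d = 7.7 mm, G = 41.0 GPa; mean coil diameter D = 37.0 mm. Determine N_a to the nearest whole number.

14

N_a = Gd⁴/(8D³k) = (41.0×10³ × 7.7⁴)/(8 × 37.0³ × 25)
    = 1.44127e+08 / 1.01306e+07 = 14.23 → 14 coils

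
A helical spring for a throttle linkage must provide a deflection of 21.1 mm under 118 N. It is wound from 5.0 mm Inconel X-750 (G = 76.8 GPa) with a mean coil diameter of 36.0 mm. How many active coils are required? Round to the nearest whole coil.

23

Required rate k = F/δ = 118/21.1 = 5.5924 N/mm
N_a = Gd⁴/(8D³k) = (76.8×10³ × 5.0⁴)/(8 × 36.0³ × 5.5924)
    = 4.8e+07 / 2.08736e+06 = 23 → 23 coils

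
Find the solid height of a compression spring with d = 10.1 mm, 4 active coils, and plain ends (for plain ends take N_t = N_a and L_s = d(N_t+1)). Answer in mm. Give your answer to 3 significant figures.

plain ends: N_t = N_a = 4
L_s = d·(N_t+1) = 10.1 × 5 = 50.5 mm

50.5 mm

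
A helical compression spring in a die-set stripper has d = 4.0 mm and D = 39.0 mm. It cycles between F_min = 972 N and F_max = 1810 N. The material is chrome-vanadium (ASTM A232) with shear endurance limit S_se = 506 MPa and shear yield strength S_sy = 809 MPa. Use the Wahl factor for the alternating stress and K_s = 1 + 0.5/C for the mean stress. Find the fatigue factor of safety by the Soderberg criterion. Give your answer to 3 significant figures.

0.234

C = D/d = 39.0/4.0 = 9.7500; K_W = (4C−1)/(4C−4)+0.615/C = 1.1488; K_s = 1+0.5/C = 1.0513
F_a = (F_max−F_min)/2 = 419 N; F_m = (F_max+F_min)/2 = 1391 N
τ_a = K_W·8F_aD/(πd³) = 1.1488 × 650.19 = 746.93 MPa
τ_m = K_s·8F_mD/(πd³) = 1.0513 × 2158.5 = 2269.2 MPa
Soderberg: 1/n_f = τ_a/S_se + τ_m/S_sy = 746.93/506 + 2269.2/809 = 1.47615 + 2.80493 = 4.2811
n_f = 1/4.2811 = 0.2336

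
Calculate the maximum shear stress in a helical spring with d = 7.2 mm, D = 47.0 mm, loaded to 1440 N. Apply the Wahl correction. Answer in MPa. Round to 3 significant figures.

Spring index C = D/d = 47.0/7.2 = 6.5278
K_W = (4C−1)/(4C−4) + 0.615/C = 25.111/22.111 + 0.0942 = 1.2299
τ₀ = 8FD/(πd³) = 8·1440·47.0/(π·7.2³) = 541440/1172.6 = 461.75 MPa
τ_max = K·τ₀ = 1.2299 × 461.75 = 567.9 MPa

568 MPa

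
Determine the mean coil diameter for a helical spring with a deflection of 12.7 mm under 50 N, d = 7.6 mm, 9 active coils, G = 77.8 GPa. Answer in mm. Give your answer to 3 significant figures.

Required rate k = F/δ = 50/12.7 = 3.937 N/mm
D = (Gd⁴/(8N_a·k))^(1/3) = (77.8×10³·7.6⁴/(8·9·3.937))^(1/3)
  = (915662)^(1/3) = 97.1058 mm

97.1 mm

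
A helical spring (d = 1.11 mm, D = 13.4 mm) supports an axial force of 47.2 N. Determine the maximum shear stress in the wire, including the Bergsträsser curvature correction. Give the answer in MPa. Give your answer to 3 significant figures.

Spring index C = D/d = 13.4/1.11 = 12.0721
K_B = (4C+2)/(4C−3) = 50.288/45.288 = 1.1104
τ₀ = 8FD/(πd³) = 8·47.2·13.4/(π·1.11³) = 5059.84/4.2965 = 1177.7 MPa
τ_max = K·τ₀ = 1.1104 × 1177.7 = 1307.7 MPa

1310 MPa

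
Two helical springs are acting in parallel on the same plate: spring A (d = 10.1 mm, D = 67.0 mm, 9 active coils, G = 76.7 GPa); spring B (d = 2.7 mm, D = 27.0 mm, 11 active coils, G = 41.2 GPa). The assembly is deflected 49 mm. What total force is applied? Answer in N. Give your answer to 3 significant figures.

k_A = Gd⁴/(8D³N_a) = (76.7×10³)(10.1⁴)/(8·67.0³·9) = 36.857 N/mm
k_B = Gd⁴/(8D³N_a) = (41.2×10³)(2.7⁴)/(8·27.0³·11) = 1.2641 N/mm
Parallel: k_eq = 36.857 + 1.2641 = 38.121 N/mm
F = k_eq·δ = 38.121·49 = 1867.9 N

1870 N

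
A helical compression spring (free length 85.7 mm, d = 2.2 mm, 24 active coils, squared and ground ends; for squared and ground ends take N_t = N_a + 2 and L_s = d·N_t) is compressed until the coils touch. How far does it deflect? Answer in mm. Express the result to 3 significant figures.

28.5 mm

N_t = 26; L_s = 2.2·26 = 57.2 mm
δ_solid = L₀ − L_s = 85.7 − 57.2 = 28.5 mm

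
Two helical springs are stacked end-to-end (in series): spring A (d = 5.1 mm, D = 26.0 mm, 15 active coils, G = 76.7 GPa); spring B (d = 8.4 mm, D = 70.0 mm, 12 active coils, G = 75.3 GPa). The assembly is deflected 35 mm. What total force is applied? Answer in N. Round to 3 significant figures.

272 N

k_A = Gd⁴/(8D³N_a) = (76.7×10³)(5.1⁴)/(8·26.0³·15) = 24.602 N/mm
k_B = Gd⁴/(8D³N_a) = (75.3×10³)(8.4⁴)/(8·70.0³·12) = 11.385 N/mm
Series: 1/k_eq = 1/24.602 + 1/11.385 = 0.12848; k_eq = 7.7834 N/mm
F = k_eq·δ = 7.7834·35 = 272.42 N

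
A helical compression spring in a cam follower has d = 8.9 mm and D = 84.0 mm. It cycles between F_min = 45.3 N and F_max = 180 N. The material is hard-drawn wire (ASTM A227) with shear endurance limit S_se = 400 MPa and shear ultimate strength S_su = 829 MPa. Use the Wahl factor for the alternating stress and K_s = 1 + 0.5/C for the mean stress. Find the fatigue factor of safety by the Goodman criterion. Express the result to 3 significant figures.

C = D/d = 84.0/8.9 = 9.4382; K_W = (4C−1)/(4C−4)+0.615/C = 1.1540; K_s = 1+0.5/C = 1.0530
F_a = (F_max−F_min)/2 = 67.35 N; F_m = (F_max+F_min)/2 = 112.65 N
τ_a = K_W·8F_aD/(πd³) = 1.1540 × 20.436 = 23.584 MPa
τ_m = K_s·8F_mD/(πd³) = 1.0530 × 34.181 = 35.991 MPa
Goodman: 1/n_f = τ_a/S_se + τ_m/S_su = 23.584/400 + 35.991/829 = 0.05896 + 0.04342 = 0.10237
n_f = 1/0.10237 = 9.768

9.77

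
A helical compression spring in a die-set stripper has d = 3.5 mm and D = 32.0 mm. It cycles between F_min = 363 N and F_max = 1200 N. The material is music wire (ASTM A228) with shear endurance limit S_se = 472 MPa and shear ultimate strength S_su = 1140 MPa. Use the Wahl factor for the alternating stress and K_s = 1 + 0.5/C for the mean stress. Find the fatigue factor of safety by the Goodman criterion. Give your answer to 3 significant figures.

C = D/d = 32.0/3.5 = 9.1429; K_W = (4C−1)/(4C−4)+0.615/C = 1.1594; K_s = 1+0.5/C = 1.0547
F_a = (F_max−F_min)/2 = 418.5 N; F_m = (F_max+F_min)/2 = 781.5 N
τ_a = K_W·8F_aD/(πd³) = 1.1594 × 795.39 = 922.15 MPa
τ_m = K_s·8F_mD/(πd³) = 1.0547 × 1485.3 = 1566.5 MPa
Goodman: 1/n_f = τ_a/S_se + τ_m/S_su = 922.15/472 + 1566.5/1140 = 1.95372 + 1.37415 = 3.3279
n_f = 1/3.3279 = 0.3005

0.300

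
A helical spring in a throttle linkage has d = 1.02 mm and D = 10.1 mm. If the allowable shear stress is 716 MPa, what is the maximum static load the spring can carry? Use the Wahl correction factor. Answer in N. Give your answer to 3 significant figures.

25.8 N

C = D/d = 10.1/1.02 = 9.9020
K_W = (4C−1)/(4C−4) + 0.615/C = 38.608/35.608 + 0.0621 = 1.1464
τ_max = K·8FD/(πd³) → F_max = τ_allow·πd³/(8DK)
F_max = 716·π·1.02³/(8·10.1·1.1464) = 2387.1/92.626 = 25.771 N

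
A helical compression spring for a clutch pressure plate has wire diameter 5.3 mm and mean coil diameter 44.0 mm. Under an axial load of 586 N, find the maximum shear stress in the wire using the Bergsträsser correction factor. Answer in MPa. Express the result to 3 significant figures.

Spring index C = D/d = 44.0/5.3 = 8.3019
K_B = (4C+2)/(4C−3) = 35.208/30.208 = 1.1655
τ₀ = 8FD/(πd³) = 8·586·44.0/(π·5.3³) = 206272/467.71 = 441.02 MPa
τ_max = K·τ₀ = 1.1655 × 441.02 = 514.02 MPa

514 MPa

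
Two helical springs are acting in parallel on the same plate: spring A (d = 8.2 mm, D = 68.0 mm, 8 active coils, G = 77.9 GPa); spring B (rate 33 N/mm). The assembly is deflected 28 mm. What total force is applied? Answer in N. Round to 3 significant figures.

k_A = Gd⁴/(8D³N_a) = (77.9×10³)(8.2⁴)/(8·68.0³·8) = 17.502 N/mm
Parallel: k_eq = 17.502 + 33 = 50.502 N/mm
F = k_eq·δ = 50.502·28 = 1414.1 N

1410 N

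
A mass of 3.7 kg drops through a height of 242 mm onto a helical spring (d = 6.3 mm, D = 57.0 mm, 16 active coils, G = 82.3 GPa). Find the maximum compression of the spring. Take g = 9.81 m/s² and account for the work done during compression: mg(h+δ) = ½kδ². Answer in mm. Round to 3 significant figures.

k = Gd⁴/(8D³N_a) = (82.3×10³)(6.3⁴)/(8·57.0³·16) = 5.4692 N/mm
W = mg = 3.7 × 9.81 = 36.297 N
½kδ² − Wδ − Wh = 0 → δ = (W + √(W² + 2kWh))/k
δ = (36.297 + √(1317.5 + 96082.3))/5.4692 = (36.297 + 312.09)/5.4692 = 63.699 mm

63.7 mm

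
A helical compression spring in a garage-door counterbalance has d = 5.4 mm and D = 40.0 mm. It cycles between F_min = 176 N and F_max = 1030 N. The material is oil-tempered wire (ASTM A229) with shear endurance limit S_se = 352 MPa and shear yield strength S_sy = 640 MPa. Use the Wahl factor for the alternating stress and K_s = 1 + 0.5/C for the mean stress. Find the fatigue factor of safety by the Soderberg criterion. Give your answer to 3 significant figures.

0.628

C = D/d = 40.0/5.4 = 7.4074; K_W = (4C−1)/(4C−4)+0.615/C = 1.2001; K_s = 1+0.5/C = 1.0675
F_a = (F_max−F_min)/2 = 427 N; F_m = (F_max+F_min)/2 = 603 N
τ_a = K_W·8F_aD/(πd³) = 1.2001 × 276.21 = 331.48 MPa
τ_m = K_s·8F_mD/(πd³) = 1.0675 × 390.06 = 416.39 MPa
Soderberg: 1/n_f = τ_a/S_se + τ_m/S_sy = 331.48/352 + 416.39/640 = 0.94170 + 0.65061 = 1.5923
n_f = 1/1.5923 = 0.628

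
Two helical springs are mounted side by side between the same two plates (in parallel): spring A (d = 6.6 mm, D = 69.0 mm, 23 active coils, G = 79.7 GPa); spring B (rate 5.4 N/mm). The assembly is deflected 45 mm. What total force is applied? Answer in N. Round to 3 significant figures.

k_A = Gd⁴/(8D³N_a) = (79.7×10³)(6.6⁴)/(8·69.0³·23) = 2.5019 N/mm
Parallel: k_eq = 2.5019 + 5.4 = 7.9019 N/mm
F = k_eq·δ = 7.9019·45 = 355.59 N

356 N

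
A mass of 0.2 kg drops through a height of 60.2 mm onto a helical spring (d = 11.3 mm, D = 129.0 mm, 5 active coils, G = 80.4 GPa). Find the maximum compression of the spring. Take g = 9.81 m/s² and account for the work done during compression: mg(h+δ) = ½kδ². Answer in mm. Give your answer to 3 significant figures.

k = Gd⁴/(8D³N_a) = (80.4×10³)(11.3⁴)/(8·129.0³·5) = 15.267 N/mm
W = mg = 0.2 × 9.81 = 1.962 N
½kδ² − Wδ − Wh = 0 → δ = (W + √(W² + 2kWh))/k
δ = (1.962 + √(3.8494 + 3606.34))/15.267 = (1.962 + 60.085)/15.267 = 4.0642 mm

4.06 mm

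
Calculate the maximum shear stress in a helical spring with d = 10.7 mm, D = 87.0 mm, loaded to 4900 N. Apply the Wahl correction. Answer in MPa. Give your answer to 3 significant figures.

Spring index C = D/d = 87.0/10.7 = 8.1308
K_W = (4C−1)/(4C−4) + 0.615/C = 31.523/28.523 + 0.0756 = 1.1808
τ₀ = 8FD/(πd³) = 8·4900·87.0/(π·10.7³) = 3.4104e+06/3848.6 = 886.14 MPa
τ_max = K·τ₀ = 1.1808 × 886.14 = 1046.4 MPa

1050 MPa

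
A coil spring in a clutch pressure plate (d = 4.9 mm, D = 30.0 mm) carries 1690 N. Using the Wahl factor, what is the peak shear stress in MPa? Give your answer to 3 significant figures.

1370 MPa

Spring index C = D/d = 30.0/4.9 = 6.1224
K_W = (4C−1)/(4C−4) + 0.615/C = 23.490/20.490 + 0.1004 = 1.2469
τ₀ = 8FD/(πd³) = 8·1690·30.0/(π·4.9³) = 405600/369.61 = 1097.4 MPa
τ_max = K·τ₀ = 1.2469 × 1097.4 = 1368.3 MPa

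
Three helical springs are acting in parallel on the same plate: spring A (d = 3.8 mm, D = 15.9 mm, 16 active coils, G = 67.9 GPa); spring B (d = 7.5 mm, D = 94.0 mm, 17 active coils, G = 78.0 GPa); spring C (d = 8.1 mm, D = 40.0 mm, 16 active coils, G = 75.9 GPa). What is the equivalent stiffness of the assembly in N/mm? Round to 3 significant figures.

k_A = Gd⁴/(8D³N_a) = (67.9×10³)(3.8⁴)/(8·15.9³·16) = 27.517 N/mm
k_B = Gd⁴/(8D³N_a) = (78.0×10³)(7.5⁴)/(8·94.0³·17) = 2.1848 N/mm
k_C = Gd⁴/(8D³N_a) = (75.9×10³)(8.1⁴)/(8·40.0³·16) = 39.883 N/mm
Parallel: k_eq = 27.517 + 2.1848 + 39.883 = 69.585 N/mm

69.6 N/mm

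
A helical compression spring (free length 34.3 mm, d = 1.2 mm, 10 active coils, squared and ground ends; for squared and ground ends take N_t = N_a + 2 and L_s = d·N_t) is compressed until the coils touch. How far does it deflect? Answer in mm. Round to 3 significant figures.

19.9 mm

N_t = 12; L_s = 1.2·12 = 14.4 mm
δ_solid = L₀ − L_s = 34.3 − 14.4 = 19.9 mm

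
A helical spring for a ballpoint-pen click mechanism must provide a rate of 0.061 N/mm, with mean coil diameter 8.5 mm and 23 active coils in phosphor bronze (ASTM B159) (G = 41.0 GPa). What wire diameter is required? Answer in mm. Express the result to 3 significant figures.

d = (8D³N_a·k / G)^(1/4) = (8·8.5³·23·0.061 / (41.0×10³))^0.25
  = (0.16812)^0.25 = 0.6403 mm

0.640 mm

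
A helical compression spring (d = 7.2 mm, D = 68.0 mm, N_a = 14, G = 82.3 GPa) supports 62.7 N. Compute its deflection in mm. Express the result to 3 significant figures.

k = Gd⁴/(8D³N_a) = (82.3×10³)(7.2⁴)/(8·68.0³·14) = 6.2804 N/mm
δ = F/k = 62.7 / 6.2804 = 9.9835 mm

9.98 mm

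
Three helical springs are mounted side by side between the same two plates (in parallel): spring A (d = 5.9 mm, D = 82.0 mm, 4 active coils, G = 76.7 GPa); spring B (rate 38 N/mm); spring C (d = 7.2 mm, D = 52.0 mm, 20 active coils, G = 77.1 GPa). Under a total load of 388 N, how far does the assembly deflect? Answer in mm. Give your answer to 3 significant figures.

k_A = Gd⁴/(8D³N_a) = (76.7×10³)(5.9⁴)/(8·82.0³·4) = 5.2676 N/mm
k_C = Gd⁴/(8D³N_a) = (77.1×10³)(7.2⁴)/(8·52.0³·20) = 9.2099 N/mm
Parallel: k_eq = 5.2676 + 38 + 9.2099 = 52.477 N/mm
δ = F/k_eq = 388/52.477 = 7.3936 mm

7.39 mm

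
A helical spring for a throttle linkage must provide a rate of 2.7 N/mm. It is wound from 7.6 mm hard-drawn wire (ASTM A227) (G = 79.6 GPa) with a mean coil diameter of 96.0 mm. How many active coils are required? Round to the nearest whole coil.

14

N_a = Gd⁴/(8D³k) = (79.6×10³ × 7.6⁴)/(8 × 96.0³ × 2.7)
    = 2.65563e+08 / 1.91103e+07 = 13.9 → 14 coils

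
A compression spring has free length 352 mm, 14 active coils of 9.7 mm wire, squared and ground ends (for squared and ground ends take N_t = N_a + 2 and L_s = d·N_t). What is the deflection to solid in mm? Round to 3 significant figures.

N_t = 16; L_s = 9.7·16 = 155.2 mm
δ_solid = L₀ − L_s = 352 − 155.2 = 196.8 mm

197 mm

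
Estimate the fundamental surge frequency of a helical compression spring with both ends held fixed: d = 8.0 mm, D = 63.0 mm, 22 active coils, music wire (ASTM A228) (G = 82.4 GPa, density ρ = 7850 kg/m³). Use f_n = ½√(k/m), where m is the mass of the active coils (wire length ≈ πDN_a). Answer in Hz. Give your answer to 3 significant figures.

33.4 Hz

k = Gd⁴/(8D³N_a) = (82.4×10³)(8.0⁴)/(8·63.0³·22) = 7.6692 N/mm = 7669.2 N/m
Wire length L = πDN_a = π·63.0·22 = 4354.2 mm
m = ρ·(πd²/4)·L = 7850 × 50.265×10⁻⁶ m² × 4.3542 m = 1.7181 kg
f_n = ½√(k/m) = 0.5·√(7669.2/1.7181) = 0.5·√(4463.8) = 33.406 Hz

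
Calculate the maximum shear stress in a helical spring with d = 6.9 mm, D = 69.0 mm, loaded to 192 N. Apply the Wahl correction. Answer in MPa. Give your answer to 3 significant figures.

Spring index C = D/d = 69.0/6.9 = 10.0000
K_W = (4C−1)/(4C−4) + 0.615/C = 39.000/36.000 + 0.0615 = 1.1448
τ₀ = 8FD/(πd³) = 8·192·69.0/(π·6.9³) = 105984/1032 = 102.69 MPa
τ_max = K·τ₀ = 1.1448 × 102.69 = 117.57 MPa

118 MPa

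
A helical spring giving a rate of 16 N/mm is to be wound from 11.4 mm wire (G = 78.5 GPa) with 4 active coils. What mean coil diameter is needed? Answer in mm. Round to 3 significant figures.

137 mm

D = (Gd⁴/(8N_a·k))^(1/3) = (78.5×10³·11.4⁴/(8·4·16))^(1/3)
  = (2.58952e+06)^(1/3) = 137.3219 mm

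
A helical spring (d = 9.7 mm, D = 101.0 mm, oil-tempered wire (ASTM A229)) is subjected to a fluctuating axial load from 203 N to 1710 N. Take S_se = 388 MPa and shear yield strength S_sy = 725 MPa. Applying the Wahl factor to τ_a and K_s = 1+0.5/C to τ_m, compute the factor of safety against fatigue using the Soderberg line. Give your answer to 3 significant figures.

C = D/d = 101.0/9.7 = 10.4124; K_W = (4C−1)/(4C−4)+0.615/C = 1.1387; K_s = 1+0.5/C = 1.0480
F_a = (F_max−F_min)/2 = 753.5 N; F_m = (F_max+F_min)/2 = 956.5 N
τ_a = K_W·8F_aD/(πd³) = 1.1387 × 212.34 = 241.8 MPa
τ_m = K_s·8F_mD/(πd³) = 1.0480 × 269.54 = 282.49 MPa
Soderberg: 1/n_f = τ_a/S_se + τ_m/S_sy = 241.8/388 + 282.49/725 = 0.62320 + 0.38964 = 1.0128
n_f = 1/1.0128 = 0.9873

0.987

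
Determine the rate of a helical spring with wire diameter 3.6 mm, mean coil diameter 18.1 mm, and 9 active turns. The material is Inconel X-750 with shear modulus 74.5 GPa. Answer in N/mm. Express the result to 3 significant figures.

29.3 N/mm

k = Gd⁴/(8D³N_a) = (74.5×10³ × 3.6⁴) / (8 × 18.1³ × 9)
  = 1.25131e+07 / 426941 = 29.309 N/mm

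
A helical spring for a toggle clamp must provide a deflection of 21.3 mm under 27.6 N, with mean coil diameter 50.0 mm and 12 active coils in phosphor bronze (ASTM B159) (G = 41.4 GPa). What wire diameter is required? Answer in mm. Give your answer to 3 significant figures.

4.40 mm

Required rate k = F/δ = 27.6/21.3 = 1.2958 N/mm
d = (8D³N_a·k / G)^(1/4) = (8·50.0³·12·1.2958 / (41.4×10³))^0.25
  = (375.59)^0.25 = 4.4023 mm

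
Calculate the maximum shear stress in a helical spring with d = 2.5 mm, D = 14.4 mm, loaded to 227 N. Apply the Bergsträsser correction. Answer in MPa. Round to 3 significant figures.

666 MPa

Spring index C = D/d = 14.4/2.5 = 5.7600
K_B = (4C+2)/(4C−3) = 25.040/20.040 = 1.2495
τ₀ = 8FD/(πd³) = 8·227·14.4/(π·2.5³) = 26150.4/49.087 = 532.73 MPa
τ_max = K·τ₀ = 1.2495 × 532.73 = 665.65 MPa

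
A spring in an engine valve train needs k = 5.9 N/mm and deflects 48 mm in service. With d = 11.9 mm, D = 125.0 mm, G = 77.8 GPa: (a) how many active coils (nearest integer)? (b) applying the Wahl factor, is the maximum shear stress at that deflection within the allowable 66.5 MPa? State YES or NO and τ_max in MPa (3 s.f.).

N_a = Gd⁴/(8D³k) = (77.8×10³)(11.9⁴)/(8·125.0³·5.9) = 16.92 → N_a = 17
Actual rate k = Gd⁴/(8D³·17) = 5.8735 N/mm
Working load F = kδ = 5.8735·48 = 281.93 N
C = 125.0/11.9 = 10.5042; K_W = (4C−1)/(4C−4)+0.615/C = 1.1375
τ_max = K_W·8FD/(πd³) = 1.1375·53.254 = 60.574 MPa
τ_max ≤ 66.5 MPa → acceptable

(a) 17 coils; (b) YES, τ_max = 60.6 MPa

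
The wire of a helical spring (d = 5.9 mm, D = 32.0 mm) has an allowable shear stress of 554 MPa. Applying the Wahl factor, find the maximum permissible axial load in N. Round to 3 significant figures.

1090 N

C = D/d = 32.0/5.9 = 5.4237
K_W = (4C−1)/(4C−4) + 0.615/C = 20.695/17.695 + 0.1134 = 1.2829
τ_max = K·8FD/(πd³) → F_max = τ_allow·πd³/(8DK)
F_max = 554·π·5.9³/(8·32.0·1.2829) = 3.5745e+05/328.43 = 1088.4 N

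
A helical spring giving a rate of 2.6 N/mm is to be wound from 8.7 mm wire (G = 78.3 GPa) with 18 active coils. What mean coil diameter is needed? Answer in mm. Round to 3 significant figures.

D = (Gd⁴/(8N_a·k))^(1/3) = (78.3×10³·8.7⁴/(8·18·2.6))^(1/3)
  = (1.19813e+06)^(1/3) = 106.2105 mm

106 mm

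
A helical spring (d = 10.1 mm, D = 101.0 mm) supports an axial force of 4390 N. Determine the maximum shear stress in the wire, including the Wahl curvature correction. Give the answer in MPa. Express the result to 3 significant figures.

Spring index C = D/d = 101.0/10.1 = 10.0000
K_W = (4C−1)/(4C−4) + 0.615/C = 39.000/36.000 + 0.0615 = 1.1448
τ₀ = 8FD/(πd³) = 8·4390·101.0/(π·10.1³) = 3.54712e+06/3236.8 = 1095.9 MPa
τ_max = K·τ₀ = 1.1448 × 1095.9 = 1254.6 MPa

1250 MPa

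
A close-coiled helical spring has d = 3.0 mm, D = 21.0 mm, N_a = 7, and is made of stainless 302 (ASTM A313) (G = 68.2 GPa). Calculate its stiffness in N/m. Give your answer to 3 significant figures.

10700 N/m

k = Gd⁴/(8D³N_a) = (68.2×10³ × 3.0⁴) / (8 × 21.0³ × 7)
  = 5.5242e+06 / 518616 = 10.652 N/mm = 10652 N/m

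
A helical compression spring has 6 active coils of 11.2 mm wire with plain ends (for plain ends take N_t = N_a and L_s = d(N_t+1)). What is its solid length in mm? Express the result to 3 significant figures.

plain ends: N_t = N_a = 6
L_s = d·(N_t+1) = 11.2 × 7 = 78.4 mm

78.4 mm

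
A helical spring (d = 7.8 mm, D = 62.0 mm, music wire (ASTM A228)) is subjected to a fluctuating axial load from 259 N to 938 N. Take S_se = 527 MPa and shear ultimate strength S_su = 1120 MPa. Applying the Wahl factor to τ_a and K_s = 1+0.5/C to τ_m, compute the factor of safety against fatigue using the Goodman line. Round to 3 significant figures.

2.26

C = D/d = 62.0/7.8 = 7.9487; K_W = (4C−1)/(4C−4)+0.615/C = 1.1853; K_s = 1+0.5/C = 1.0629
F_a = (F_max−F_min)/2 = 339.5 N; F_m = (F_max+F_min)/2 = 598.5 N
τ_a = K_W·8F_aD/(πd³) = 1.1853 × 112.95 = 133.88 MPa
τ_m = K_s·8F_mD/(πd³) = 1.0629 × 199.12 = 211.64 MPa
Goodman: 1/n_f = τ_a/S_se + τ_m/S_su = 133.88/527 + 211.64/1120 = 0.25404 + 0.18897 = 0.44301
n_f = 1/0.44301 = 2.257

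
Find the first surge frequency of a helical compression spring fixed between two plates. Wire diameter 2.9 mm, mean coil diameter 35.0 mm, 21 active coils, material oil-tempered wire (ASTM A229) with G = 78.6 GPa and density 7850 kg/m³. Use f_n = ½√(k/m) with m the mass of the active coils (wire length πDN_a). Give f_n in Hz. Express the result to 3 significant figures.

40.1 Hz

k = Gd⁴/(8D³N_a) = (78.6×10³)(2.9⁴)/(8·35.0³·21) = 0.77179 N/mm = 771.79 N/m
Wire length L = πDN_a = π·35.0·21 = 2309.1 mm
m = ρ·(πd²/4)·L = 7850 × 6.6052×10⁻⁶ m² × 2.3091 m = 0.11973 kg
f_n = ½√(k/m) = 0.5·√(771.79/0.11973) = 0.5·√(6446.3) = 40.144 Hz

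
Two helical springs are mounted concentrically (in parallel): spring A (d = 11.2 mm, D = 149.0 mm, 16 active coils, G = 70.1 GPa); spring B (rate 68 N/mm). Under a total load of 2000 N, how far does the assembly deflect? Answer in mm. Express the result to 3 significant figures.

k_A = Gd⁴/(8D³N_a) = (70.1×10³)(11.2⁴)/(8·149.0³·16) = 2.6051 N/mm
Parallel: k_eq = 2.6051 + 68 = 70.605 N/mm
δ = F/k_eq = 2000/70.605 = 28.327 mm

28.3 mm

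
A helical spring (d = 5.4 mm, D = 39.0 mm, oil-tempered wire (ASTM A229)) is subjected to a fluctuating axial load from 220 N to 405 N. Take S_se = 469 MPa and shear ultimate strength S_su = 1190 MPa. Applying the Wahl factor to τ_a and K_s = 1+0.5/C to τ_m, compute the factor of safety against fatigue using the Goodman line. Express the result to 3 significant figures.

3.06

C = D/d = 39.0/5.4 = 7.2222; K_W = (4C−1)/(4C−4)+0.615/C = 1.2057; K_s = 1+0.5/C = 1.0692
F_a = (F_max−F_min)/2 = 92.5 N; F_m = (F_max+F_min)/2 = 312.5 N
τ_a = K_W·8F_aD/(πd³) = 1.2057 × 58.34 = 70.34 MPa
τ_m = K_s·8F_mD/(πd³) = 1.0692 × 197.09 = 210.74 MPa
Goodman: 1/n_f = τ_a/S_se + τ_m/S_su = 70.34/469 + 210.74/1190 = 0.14998 + 0.17709 = 0.32707
n_f = 1/0.32707 = 3.057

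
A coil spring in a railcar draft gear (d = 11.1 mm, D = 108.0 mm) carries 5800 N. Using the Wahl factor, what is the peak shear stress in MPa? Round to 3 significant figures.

1340 MPa

Spring index C = D/d = 108.0/11.1 = 9.7297
K_W = (4C−1)/(4C−4) + 0.615/C = 37.919/34.919 + 0.0632 = 1.1491
τ₀ = 8FD/(πd³) = 8·5800·108.0/(π·11.1³) = 5.0112e+06/4296.5 = 1166.3 MPa
τ_max = K·τ₀ = 1.1491 × 1166.3 = 1340.3 MPa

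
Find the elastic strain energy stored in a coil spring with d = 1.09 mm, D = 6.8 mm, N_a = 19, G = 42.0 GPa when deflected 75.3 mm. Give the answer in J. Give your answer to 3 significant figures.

k = Gd⁴/(8D³N_a) = (42.0×10³)(1.09⁴)/(8·6.8³·19) = 1.2405 N/mm
U = ½kδ² = 0.5 × 1.2405 × 75.3² = 3516.8 N·mm = 3.5168 J

3.52 J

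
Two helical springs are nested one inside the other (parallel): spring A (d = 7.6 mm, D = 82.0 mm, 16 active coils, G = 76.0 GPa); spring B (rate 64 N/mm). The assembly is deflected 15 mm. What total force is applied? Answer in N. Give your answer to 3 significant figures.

k_A = Gd⁴/(8D³N_a) = (76.0×10³)(7.6⁴)/(8·82.0³·16) = 3.5927 N/mm
Parallel: k_eq = 3.5927 + 64 = 67.593 N/mm
F = k_eq·δ = 67.593·15 = 1013.9 N

1010 N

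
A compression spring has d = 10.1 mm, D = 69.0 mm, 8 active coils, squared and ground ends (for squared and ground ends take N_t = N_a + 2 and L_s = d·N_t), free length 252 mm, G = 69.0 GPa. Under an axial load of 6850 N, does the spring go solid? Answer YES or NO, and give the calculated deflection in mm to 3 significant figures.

YES, δ = 201 mm

k = Gd⁴/(8D³N_a) = (69.0×10³)(10.1⁴)/(8·69.0³·8) = 34.151 N/mm
N_t = 10; L_s = 10.1·10 = 101 mm; δ_solid = L₀ − L_s = 252 − 101 = 151 mm
δ = F/k = 6850/34.151 = 200.58 mm
δ ≥ δ_solid → spring goes solid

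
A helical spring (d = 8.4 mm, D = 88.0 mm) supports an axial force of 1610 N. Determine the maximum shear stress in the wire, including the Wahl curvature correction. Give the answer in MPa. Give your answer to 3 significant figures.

Spring index C = D/d = 88.0/8.4 = 10.4762
K_W = (4C−1)/(4C−4) + 0.615/C = 40.905/37.905 + 0.0587 = 1.1379
τ₀ = 8FD/(πd³) = 8·1610·88.0/(π·8.4³) = 1.13344e+06/1862 = 608.71 MPa
τ_max = K·τ₀ = 1.1379 × 608.71 = 692.62 MPa

693 MPa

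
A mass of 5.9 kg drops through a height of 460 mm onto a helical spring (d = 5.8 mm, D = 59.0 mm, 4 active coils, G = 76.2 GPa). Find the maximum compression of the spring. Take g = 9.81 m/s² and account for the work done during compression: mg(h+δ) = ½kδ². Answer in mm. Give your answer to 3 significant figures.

68.3 mm

k = Gd⁴/(8D³N_a) = (76.2×10³)(5.8⁴)/(8·59.0³·4) = 13.121 N/mm
W = mg = 5.9 × 9.81 = 57.879 N
½kδ² − Wδ − Wh = 0 → δ = (W + √(W² + 2kWh))/k
δ = (57.879 + √(3350 + 698666))/13.121 = (57.879 + 837.86)/13.121 = 68.269 mm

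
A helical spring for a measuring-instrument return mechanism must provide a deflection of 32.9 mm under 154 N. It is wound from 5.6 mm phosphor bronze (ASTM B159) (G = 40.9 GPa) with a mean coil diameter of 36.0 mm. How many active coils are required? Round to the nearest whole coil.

Required rate k = F/δ = 154/32.9 = 4.6809 N/mm
N_a = Gd⁴/(8D³k) = (40.9×10³ × 5.6⁴)/(8 × 36.0³ × 4.6809)
    = 4.02231e+07 / 1.74712e+06 = 23.02 → 23 coils

23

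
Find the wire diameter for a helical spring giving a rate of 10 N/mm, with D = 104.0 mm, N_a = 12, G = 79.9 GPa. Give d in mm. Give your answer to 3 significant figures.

d = (8D³N_a·k / G)^(1/4) = (8·104.0³·12·10 / (79.9×10³))^0.25
  = (13515)^0.25 = 10.7822 mm

10.8 mm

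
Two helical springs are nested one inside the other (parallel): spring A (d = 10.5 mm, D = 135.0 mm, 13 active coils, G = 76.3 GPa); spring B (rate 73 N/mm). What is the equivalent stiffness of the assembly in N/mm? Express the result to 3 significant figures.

k_A = Gd⁴/(8D³N_a) = (76.3×10³)(10.5⁴)/(8·135.0³·13) = 3.6245 N/mm
Parallel: k_eq = 3.6245 + 73 = 76.624 N/mm

76.6 N/mm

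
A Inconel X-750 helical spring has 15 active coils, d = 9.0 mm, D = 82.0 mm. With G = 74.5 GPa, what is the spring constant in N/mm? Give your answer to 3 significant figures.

7.39 N/mm

k = Gd⁴/(8D³N_a) = (74.5×10³ × 9.0⁴) / (8 × 82.0³ × 15)
  = 4.88794e+08 / 6.61642e+07 = 7.3876 N/mm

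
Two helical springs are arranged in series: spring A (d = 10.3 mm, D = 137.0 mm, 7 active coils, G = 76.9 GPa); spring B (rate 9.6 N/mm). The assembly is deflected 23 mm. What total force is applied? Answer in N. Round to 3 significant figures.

k_A = Gd⁴/(8D³N_a) = (76.9×10³)(10.3⁴)/(8·137.0³·7) = 6.0107 N/mm
Series: 1/k_eq = 1/6.0107 + 1/9.6 = 0.27054; k_eq = 3.6964 N/mm
F = k_eq·δ = 3.6964·23 = 85.016 N

85.0 N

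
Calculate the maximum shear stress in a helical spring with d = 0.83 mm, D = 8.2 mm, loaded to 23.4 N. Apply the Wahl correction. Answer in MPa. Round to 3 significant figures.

980 MPa

Spring index C = D/d = 8.2/0.83 = 9.8795
K_W = (4C−1)/(4C−4) + 0.615/C = 38.518/35.518 + 0.0622 = 1.1467
τ₀ = 8FD/(πd³) = 8·23.4·8.2/(π·0.83³) = 1535.04/1.7963 = 854.55 MPa
τ_max = K·τ₀ = 1.1467 × 854.55 = 979.92 MPa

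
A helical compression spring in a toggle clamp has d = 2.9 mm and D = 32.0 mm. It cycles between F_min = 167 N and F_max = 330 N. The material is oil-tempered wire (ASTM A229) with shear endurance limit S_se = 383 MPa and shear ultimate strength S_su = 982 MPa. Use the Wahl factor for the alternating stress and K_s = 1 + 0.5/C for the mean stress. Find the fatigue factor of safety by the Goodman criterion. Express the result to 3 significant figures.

C = D/d = 32.0/2.9 = 11.0345; K_W = (4C−1)/(4C−4)+0.615/C = 1.1305; K_s = 1+0.5/C = 1.0453
F_a = (F_max−F_min)/2 = 81.5 N; F_m = (F_max+F_min)/2 = 248.5 N
τ_a = K_W·8F_aD/(πd³) = 1.1305 × 272.3 = 307.83 MPa
τ_m = K_s·8F_mD/(πd³) = 1.0453 × 830.28 = 867.9 MPa
Goodman: 1/n_f = τ_a/S_se + τ_m/S_su = 307.83/383 + 867.9/982 = 0.80374 + 0.88381 = 1.6875
n_f = 1/1.6875 = 0.5926

0.593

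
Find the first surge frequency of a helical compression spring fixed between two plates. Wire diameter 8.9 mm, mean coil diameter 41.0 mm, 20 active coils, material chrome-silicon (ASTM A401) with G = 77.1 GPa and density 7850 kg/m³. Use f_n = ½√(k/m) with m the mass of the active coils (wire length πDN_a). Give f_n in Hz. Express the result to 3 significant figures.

93.4 Hz

k = Gd⁴/(8D³N_a) = (77.1×10³)(8.9⁴)/(8·41.0³·20) = 43.867 N/mm = 43867 N/m
Wire length L = πDN_a = π·41.0·20 = 2576.1 mm
m = ρ·(πd²/4)·L = 7850 × 62.211×10⁻⁶ m² × 2.5761 m = 1.2581 kg
f_n = ½√(k/m) = 0.5·√(43867/1.2581) = 0.5·√(34869) = 93.366 Hz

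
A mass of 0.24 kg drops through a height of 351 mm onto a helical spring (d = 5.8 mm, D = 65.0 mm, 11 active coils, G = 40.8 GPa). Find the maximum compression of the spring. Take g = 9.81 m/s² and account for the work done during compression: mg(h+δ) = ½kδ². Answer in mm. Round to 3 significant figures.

k = Gd⁴/(8D³N_a) = (40.8×10³)(5.8⁴)/(8·65.0³·11) = 1.9105 N/mm
W = mg = 0.24 × 9.81 = 2.3544 N
½kδ² − Wδ − Wh = 0 → δ = (W + √(W² + 2kWh))/k
δ = (2.3544 + √(5.5432 + 3157.67))/1.9105 = (2.3544 + 56.242)/1.9105 = 30.671 mm

30.7 mm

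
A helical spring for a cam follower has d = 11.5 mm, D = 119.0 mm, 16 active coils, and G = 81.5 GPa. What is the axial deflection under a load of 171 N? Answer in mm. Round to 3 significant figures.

k = Gd⁴/(8D³N_a) = (81.5×10³)(11.5⁴)/(8·119.0³·16) = 6.6084 N/mm
δ = F/k = 171 / 6.6084 = 25.876 mm

25.9 mm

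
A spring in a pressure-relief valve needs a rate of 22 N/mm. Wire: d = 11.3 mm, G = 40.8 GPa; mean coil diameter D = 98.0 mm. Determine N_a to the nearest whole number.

4

N_a = Gd⁴/(8D³k) = (40.8×10³ × 11.3⁴)/(8 × 98.0³ × 22)
    = 6.65233e+08 / 1.6565e+08 = 4.016 → 4 coils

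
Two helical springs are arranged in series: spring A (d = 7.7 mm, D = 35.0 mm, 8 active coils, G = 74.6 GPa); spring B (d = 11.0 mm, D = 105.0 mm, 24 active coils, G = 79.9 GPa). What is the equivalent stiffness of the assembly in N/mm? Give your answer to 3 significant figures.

4.99 N/mm

k_A = Gd⁴/(8D³N_a) = (74.6×10³)(7.7⁴)/(8·35.0³·8) = 95.569 N/mm
k_B = Gd⁴/(8D³N_a) = (79.9×10³)(11.0⁴)/(8·105.0³·24) = 5.2632 N/mm
Series: 1/k_eq = 1/95.569 + 1/5.2632 = 0.20046; k_eq = 4.9885 N/mm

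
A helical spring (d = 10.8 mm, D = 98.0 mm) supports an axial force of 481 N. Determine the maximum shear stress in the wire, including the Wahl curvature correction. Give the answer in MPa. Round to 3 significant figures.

Spring index C = D/d = 98.0/10.8 = 9.0741
K_W = (4C−1)/(4C−4) + 0.615/C = 35.296/32.296 + 0.0678 = 1.1607
τ₀ = 8FD/(πd³) = 8·481·98.0/(π·10.8³) = 377104/3957.5 = 95.288 MPa
τ_max = K·τ₀ = 1.1607 × 95.288 = 110.6 MPa

111 MPa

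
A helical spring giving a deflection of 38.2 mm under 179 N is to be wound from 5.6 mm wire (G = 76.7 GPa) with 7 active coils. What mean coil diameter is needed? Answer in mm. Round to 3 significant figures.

66.0 mm

Required rate k = F/δ = 179/38.2 = 4.6859 N/mm
D = (Gd⁴/(8N_a·k))^(1/3) = (76.7×10³·5.6⁴/(8·7·4.6859))^(1/3)
  = (287455)^(1/3) = 65.9969 mm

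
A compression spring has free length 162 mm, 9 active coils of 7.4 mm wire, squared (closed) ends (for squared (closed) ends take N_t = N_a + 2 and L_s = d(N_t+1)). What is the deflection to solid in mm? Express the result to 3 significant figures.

73.2 mm

N_t = 11; L_s = 7.4·12 = 88.8 mm
δ_solid = L₀ − L_s = 162 − 88.8 = 73.2 mm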